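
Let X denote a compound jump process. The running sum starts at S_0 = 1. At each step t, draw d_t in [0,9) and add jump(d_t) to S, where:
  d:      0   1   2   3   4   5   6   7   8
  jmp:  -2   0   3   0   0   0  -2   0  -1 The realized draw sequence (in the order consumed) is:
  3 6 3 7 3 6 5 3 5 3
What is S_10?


-3

t=0: S=1, d=3, jump=0, S_1=1
t=1: S=1, d=6, jump=-2, S_2=-1
t=2: S=-1, d=3, jump=0, S_3=-1
t=3: S=-1, d=7, jump=0, S_4=-1
t=4: S=-1, d=3, jump=0, S_5=-1
t=5: S=-1, d=6, jump=-2, S_6=-3
t=6: S=-3, d=5, jump=0, S_7=-3
t=7: S=-3, d=3, jump=0, S_8=-3
t=8: S=-3, d=5, jump=0, S_9=-3
t=9: S=-3, d=3, jump=0, S_10=-3


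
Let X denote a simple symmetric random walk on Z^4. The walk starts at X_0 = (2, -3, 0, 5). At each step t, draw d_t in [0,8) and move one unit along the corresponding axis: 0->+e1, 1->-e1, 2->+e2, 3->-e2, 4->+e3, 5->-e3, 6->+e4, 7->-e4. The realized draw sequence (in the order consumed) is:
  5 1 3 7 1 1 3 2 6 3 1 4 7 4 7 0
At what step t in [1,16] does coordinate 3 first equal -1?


1

t=0: X=(2, -3, 0, 5), d=5 → -e3, X_1=(2, -3, -1, 5)
t=1: X=(2, -3, -1, 5), d=1 → -e1, X_2=(1, -3, -1, 5)
t=2: X=(1, -3, -1, 5), d=3 → -e2, X_3=(1, -4, -1, 5)
t=3: X=(1, -4, -1, 5), d=7 → -e4, X_4=(1, -4, -1, 4)
t=4: X=(1, -4, -1, 4), d=1 → -e1, X_5=(0, -4, -1, 4)
t=5: X=(0, -4, -1, 4), d=1 → -e1, X_6=(-1, -4, -1, 4)
t=6: X=(-1, -4, -1, 4), d=3 → -e2, X_7=(-1, -5, -1, 4)
t=7: X=(-1, -5, -1, 4), d=2 → +e2, X_8=(-1, -4, -1, 4)
t=8: X=(-1, -4, -1, 4), d=6 → +e4, X_9=(-1, -4, -1, 5)
t=9: X=(-1, -4, -1, 5), d=3 → -e2, X_10=(-1, -5, -1, 5)
t=10: X=(-1, -5, -1, 5), d=1 → -e1, X_11=(-2, -5, -1, 5)
t=11: X=(-2, -5, -1, 5), d=4 → +e3, X_12=(-2, -5, 0, 5)
t=12: X=(-2, -5, 0, 5), d=7 → -e4, X_13=(-2, -5, 0, 4)
t=13: X=(-2, -5, 0, 4), d=4 → +e3, X_14=(-2, -5, 1, 4)
t=14: X=(-2, -5, 1, 4), d=7 → -e4, X_15=(-2, -5, 1, 3)
t=15: X=(-2, -5, 1, 3), d=0 → +e1, X_16=(-1, -5, 1, 3)


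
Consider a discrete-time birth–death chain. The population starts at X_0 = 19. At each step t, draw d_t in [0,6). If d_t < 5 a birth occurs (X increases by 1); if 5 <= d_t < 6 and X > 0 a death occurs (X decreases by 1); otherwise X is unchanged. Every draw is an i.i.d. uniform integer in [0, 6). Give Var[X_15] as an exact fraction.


25/3

X can drop by at most 1 per step and X_0 = 19 > T = 15, so X_t >= 19 − t >= 4 > 0 for every t <= 15: the floor at 0 (the 'and X > 0' condition) never binds. Hence X_15 = X_0 + Σ_{t<15} Y_t with i.i.d. increments Y_t = y(d_t) ∈ {+1, −1, 0}.
Outcome values over d=0..5: [1, 1, 1, 1, 1, -1]
Σy = 4, Σy² = 6, M = 6
μ = 4/6 = 2/3,  σ² = 6/6 − (2/3)² = 5/9
Independent increments: Var[X_15] = 15·σ² = 15·(5/9) = 25/3


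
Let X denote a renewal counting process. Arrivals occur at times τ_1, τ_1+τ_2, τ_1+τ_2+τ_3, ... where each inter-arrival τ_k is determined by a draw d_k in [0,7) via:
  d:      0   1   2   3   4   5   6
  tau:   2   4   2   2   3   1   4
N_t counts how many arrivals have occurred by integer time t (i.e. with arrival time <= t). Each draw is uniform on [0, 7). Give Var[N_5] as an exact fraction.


132142086/282475249

Inter-arrival values over d=0..6: [2, 4, 2, 2, 3, 1, 4]
Each d has probability 1/7, so the pmf of τ is: f(1) = 1/7, f(2) = 3/7, f(3) = 1/7, f(4) = 2/7
Let p_n(j) = P(N_n = j), with p_0 = [1]. Condition on τ_1: p_n(0) = P(τ > n), and for j >= 1, p_n(j) = Σ_{k<=n} f(k)·p_{n−k}(j−1)
p_1 = [6/7, 1/7]  (j = 0..1)
p_2 = [3/7, 27/49, 1/49]  (j = 0..2)
p_3 = [2/7, 4/7, 48/343, 1/343]  (j = 0..3)
p_4 = [0, 31/49, 116/343, 69/2401, 1/2401]  (j = 0..4)
p_5 = [0, 3/7, 156/343, 267/2401, 90/16807, 1/16807]  (j = 0..5)
E[N_5] = Σ j·p_5(j) = 28463/16807;  E[N_5²] = Σ j²·p_5(j) = 56065/16807
Var[N_5] = 56065/16807 − (28463/16807)² = 132142086/282475249


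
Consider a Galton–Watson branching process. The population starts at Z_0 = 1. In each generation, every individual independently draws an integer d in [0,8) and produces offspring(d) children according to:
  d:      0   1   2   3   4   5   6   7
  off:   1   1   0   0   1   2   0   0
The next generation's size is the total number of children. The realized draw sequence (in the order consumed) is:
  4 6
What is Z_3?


0

gen 0: Z_0=1, draws=[4], offspring=[1], Z_1=1
gen 1: Z_1=1, draws=[6], offspring=[0], Z_2=0
gen 2: Z_2=0, draws=[], offspring=[], Z_3=0


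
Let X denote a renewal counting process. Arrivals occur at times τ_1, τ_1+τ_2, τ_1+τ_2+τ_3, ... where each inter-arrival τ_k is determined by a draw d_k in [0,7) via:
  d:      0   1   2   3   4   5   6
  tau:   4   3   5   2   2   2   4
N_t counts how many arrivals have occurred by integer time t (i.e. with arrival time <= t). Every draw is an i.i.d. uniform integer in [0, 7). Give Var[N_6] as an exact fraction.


Inter-arrival values over d=0..6: [4, 3, 5, 2, 2, 2, 4]
Each d has probability 1/7, so the pmf of τ is: f(2) = 3/7, f(3) = 1/7, f(4) = 2/7, f(5) = 1/7
Let p_n(j) = P(N_n = j), with p_0 = [1]. Condition on τ_1: p_n(0) = P(τ > n), and for j >= 1, p_n(j) = Σ_{k<=n} f(k)·p_{n−k}(j−1)
p_1 = [1]  (j = 0)
p_2 = [4/7, 3/7]  (j = 0..1)
p_3 = [3/7, 4/7]  (j = 0..1)
p_4 = [1/7, 33/49, 9/49]  (j = 0..2)
p_5 = [0, 34/49, 15/49]  (j = 0..2)
p_6 = [0, 3/7, 169/343, 27/343]  (j = 0..3)
E[N_6] = Σ j·p_6(j) = 566/343;  E[N_6²] = Σ j²·p_6(j) = 1066/343
Var[N_6] = 1066/343 − (566/343)² = 45282/117649

45282/117649


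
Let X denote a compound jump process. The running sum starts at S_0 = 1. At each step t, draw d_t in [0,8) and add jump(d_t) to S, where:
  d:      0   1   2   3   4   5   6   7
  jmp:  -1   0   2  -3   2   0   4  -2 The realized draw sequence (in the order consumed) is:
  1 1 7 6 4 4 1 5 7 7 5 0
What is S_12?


2

t=0: S=1, d=1, jump=0, S_1=1
t=1: S=1, d=1, jump=0, S_2=1
t=2: S=1, d=7, jump=-2, S_3=-1
t=3: S=-1, d=6, jump=4, S_4=3
t=4: S=3, d=4, jump=2, S_5=5
t=5: S=5, d=4, jump=2, S_6=7
t=6: S=7, d=1, jump=0, S_7=7
t=7: S=7, d=5, jump=0, S_8=7
t=8: S=7, d=7, jump=-2, S_9=5
t=9: S=5, d=7, jump=-2, S_10=3
t=10: S=3, d=5, jump=0, S_11=3
t=11: S=3, d=0, jump=-1, S_12=2


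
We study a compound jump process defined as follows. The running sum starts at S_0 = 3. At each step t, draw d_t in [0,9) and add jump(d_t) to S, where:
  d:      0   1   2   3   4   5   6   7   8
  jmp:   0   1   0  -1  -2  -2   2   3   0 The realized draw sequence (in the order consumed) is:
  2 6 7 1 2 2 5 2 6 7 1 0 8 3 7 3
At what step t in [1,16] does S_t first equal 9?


4

t=0: S=3, d=2, jump=0, S_1=3
t=1: S=3, d=6, jump=2, S_2=5
t=2: S=5, d=7, jump=3, S_3=8
t=3: S=8, d=1, jump=1, S_4=9
t=4: S=9, d=2, jump=0, S_5=9
t=5: S=9, d=2, jump=0, S_6=9
t=6: S=9, d=5, jump=-2, S_7=7
t=7: S=7, d=2, jump=0, S_8=7
t=8: S=7, d=6, jump=2, S_9=9
t=9: S=9, d=7, jump=3, S_10=12
t=10: S=12, d=1, jump=1, S_11=13
t=11: S=13, d=0, jump=0, S_12=13
t=12: S=13, d=8, jump=0, S_13=13
t=13: S=13, d=3, jump=-1, S_14=12
t=14: S=12, d=7, jump=3, S_15=15
t=15: S=15, d=3, jump=-1, S_16=14


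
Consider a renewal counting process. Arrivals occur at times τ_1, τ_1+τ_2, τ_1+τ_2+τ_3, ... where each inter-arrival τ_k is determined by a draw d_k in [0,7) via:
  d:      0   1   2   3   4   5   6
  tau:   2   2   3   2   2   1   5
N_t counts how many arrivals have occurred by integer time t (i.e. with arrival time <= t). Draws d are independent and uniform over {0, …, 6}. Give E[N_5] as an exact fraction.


Inter-arrival values over d=0..6: [2, 2, 3, 2, 2, 1, 5]
Each d has probability 1/7, so the pmf of τ is: f(1) = 1/7, f(2) = 4/7, f(3) = 1/7, f(5) = 1/7
Renewal equation for m(n) = E[N_n]: condition on τ_1 = k (if k <= n, one arrival plus a fresh copy on the remaining n−k steps): m(n) = F(n) + Σ_{k<=n} f(k)·m(n−k), where F(n) = P(τ <= n) and m(0) = 0
m(1) = F(1) = 1/7
m(2) = F(2) + f(1)·m(1) = 5/7 + 1/7·1/7 = 36/49
m(3) = F(3) + f(1)·m(2) + f(2)·m(1) = 6/7 + 1/7·36/49 + 4/7·1/7 = 358/343
m(4) = F(4) + f(1)·m(3) + f(2)·m(2) + f(3)·m(1) = 6/7 + 1/7·358/343 + 4/7·36/49 + 1/7·1/7 = 3473/2401
m(5) = F(5) + f(1)·m(4) + f(2)·m(3) + f(3)·m(2) = 1 + 1/7·3473/2401 + 4/7·358/343 + 1/7·36/49 = 32068/16807
E[N_5] = m(5) = 32068/16807

32068/16807


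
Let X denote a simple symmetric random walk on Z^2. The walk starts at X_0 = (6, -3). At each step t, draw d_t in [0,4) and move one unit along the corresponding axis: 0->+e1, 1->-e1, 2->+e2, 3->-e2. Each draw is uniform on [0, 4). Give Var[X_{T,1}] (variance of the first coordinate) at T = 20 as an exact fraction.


Outcome values over d=0..3: [1, -1, 0, 0]
Σy = 0, Σy² = 2, M = 4
μ = 0/4 = 0,  σ² = 2/4 − (0)² = 1/2
Independent increments: Var[X_20] = 20·σ² = 20·(1/2) = 10

10


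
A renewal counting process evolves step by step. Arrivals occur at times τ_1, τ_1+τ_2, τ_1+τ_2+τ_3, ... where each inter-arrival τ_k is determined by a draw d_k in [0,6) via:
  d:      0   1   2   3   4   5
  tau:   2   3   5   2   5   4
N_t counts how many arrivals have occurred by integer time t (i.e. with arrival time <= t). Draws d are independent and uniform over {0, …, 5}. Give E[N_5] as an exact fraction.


Inter-arrival values over d=0..5: [2, 3, 5, 2, 5, 4]
Each d has probability 1/6, so the pmf of τ is: f(2) = 1/3, f(3) = 1/6, f(4) = 1/6, f(5) = 1/3
Renewal equation for m(n) = E[N_n]: condition on τ_1 = k (if k <= n, one arrival plus a fresh copy on the remaining n−k steps): m(n) = F(n) + Σ_{k<=n} f(k)·m(n−k), where F(n) = P(τ <= n) and m(0) = 0
m(1) = F(1) = 0
m(2) = F(2) = 1/3
m(3) = F(3) = 1/2
m(4) = F(4) + f(2)·m(2) = 2/3 + 1/3·1/3 = 7/9
m(5) = F(5) + f(2)·m(3) + f(3)·m(2) = 1 + 1/3·1/2 + 1/6·1/3 = 11/9
E[N_5] = m(5) = 11/9

11/9


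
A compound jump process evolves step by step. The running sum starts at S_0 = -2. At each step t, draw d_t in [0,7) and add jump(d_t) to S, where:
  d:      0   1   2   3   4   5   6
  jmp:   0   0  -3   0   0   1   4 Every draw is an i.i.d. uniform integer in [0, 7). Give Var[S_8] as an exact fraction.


1424/49

Outcome values over d=0..6: [0, 0, -3, 0, 0, 1, 4]
Σy = 2, Σy² = 26, M = 7
μ = 2/7 = 2/7,  σ² = 26/7 − (2/7)² = 178/49
Independent increments: Var[S_8] = 8·σ² = 8·(178/49) = 1424/49


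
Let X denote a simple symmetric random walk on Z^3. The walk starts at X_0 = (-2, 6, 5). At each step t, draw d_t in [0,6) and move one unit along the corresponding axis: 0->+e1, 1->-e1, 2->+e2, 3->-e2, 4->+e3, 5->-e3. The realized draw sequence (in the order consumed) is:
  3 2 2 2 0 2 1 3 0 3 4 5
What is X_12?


(-1, 7, 5)

t=0: X=(-2, 6, 5), d=3 → -e2, X_1=(-2, 5, 5)
t=1: X=(-2, 5, 5), d=2 → +e2, X_2=(-2, 6, 5)
t=2: X=(-2, 6, 5), d=2 → +e2, X_3=(-2, 7, 5)
t=3: X=(-2, 7, 5), d=2 → +e2, X_4=(-2, 8, 5)
t=4: X=(-2, 8, 5), d=0 → +e1, X_5=(-1, 8, 5)
t=5: X=(-1, 8, 5), d=2 → +e2, X_6=(-1, 9, 5)
t=6: X=(-1, 9, 5), d=1 → -e1, X_7=(-2, 9, 5)
t=7: X=(-2, 9, 5), d=3 → -e2, X_8=(-2, 8, 5)
t=8: X=(-2, 8, 5), d=0 → +e1, X_9=(-1, 8, 5)
t=9: X=(-1, 8, 5), d=3 → -e2, X_10=(-1, 7, 5)
t=10: X=(-1, 7, 5), d=4 → +e3, X_11=(-1, 7, 6)
t=11: X=(-1, 7, 6), d=5 → -e3, X_12=(-1, 7, 5)


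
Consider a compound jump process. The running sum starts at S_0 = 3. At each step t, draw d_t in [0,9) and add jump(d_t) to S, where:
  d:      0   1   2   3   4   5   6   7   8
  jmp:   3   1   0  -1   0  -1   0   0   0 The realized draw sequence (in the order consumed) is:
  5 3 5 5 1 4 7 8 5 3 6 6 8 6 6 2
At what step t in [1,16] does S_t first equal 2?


1

t=0: S=3, d=5, jump=-1, S_1=2
t=1: S=2, d=3, jump=-1, S_2=1
t=2: S=1, d=5, jump=-1, S_3=0
t=3: S=0, d=5, jump=-1, S_4=-1
t=4: S=-1, d=1, jump=1, S_5=0
t=5: S=0, d=4, jump=0, S_6=0
t=6: S=0, d=7, jump=0, S_7=0
t=7: S=0, d=8, jump=0, S_8=0
t=8: S=0, d=5, jump=-1, S_9=-1
t=9: S=-1, d=3, jump=-1, S_10=-2
t=10: S=-2, d=6, jump=0, S_11=-2
t=11: S=-2, d=6, jump=0, S_12=-2
t=12: S=-2, d=8, jump=0, S_13=-2
t=13: S=-2, d=6, jump=0, S_14=-2
t=14: S=-2, d=6, jump=0, S_15=-2
t=15: S=-2, d=2, jump=0, S_16=-2


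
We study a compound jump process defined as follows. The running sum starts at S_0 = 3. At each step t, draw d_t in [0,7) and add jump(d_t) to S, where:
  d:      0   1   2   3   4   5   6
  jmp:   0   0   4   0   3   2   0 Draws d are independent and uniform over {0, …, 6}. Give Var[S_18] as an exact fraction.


2196/49

Outcome values over d=0..6: [0, 0, 4, 0, 3, 2, 0]
Σy = 9, Σy² = 29, M = 7
μ = 9/7 = 9/7,  σ² = 29/7 − (9/7)² = 122/49
Independent increments: Var[S_18] = 18·σ² = 18·(122/49) = 2196/49


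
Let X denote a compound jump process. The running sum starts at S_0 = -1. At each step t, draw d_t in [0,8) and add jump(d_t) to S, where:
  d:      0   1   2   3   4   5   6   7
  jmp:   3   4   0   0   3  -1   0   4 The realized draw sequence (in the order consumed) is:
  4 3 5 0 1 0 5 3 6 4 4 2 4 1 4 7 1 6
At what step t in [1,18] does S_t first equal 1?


3

t=0: S=-1, d=4, jump=3, S_1=2
t=1: S=2, d=3, jump=0, S_2=2
t=2: S=2, d=5, jump=-1, S_3=1
t=3: S=1, d=0, jump=3, S_4=4
t=4: S=4, d=1, jump=4, S_5=8
t=5: S=8, d=0, jump=3, S_6=11
t=6: S=11, d=5, jump=-1, S_7=10
t=7: S=10, d=3, jump=0, S_8=10
t=8: S=10, d=6, jump=0, S_9=10
t=9: S=10, d=4, jump=3, S_10=13
t=10: S=13, d=4, jump=3, S_11=16
t=11: S=16, d=2, jump=0, S_12=16
t=12: S=16, d=4, jump=3, S_13=19
t=13: S=19, d=1, jump=4, S_14=23
t=14: S=23, d=4, jump=3, S_15=26
t=15: S=26, d=7, jump=4, S_16=30
t=16: S=30, d=1, jump=4, S_17=34
t=17: S=34, d=6, jump=0, S_18=34


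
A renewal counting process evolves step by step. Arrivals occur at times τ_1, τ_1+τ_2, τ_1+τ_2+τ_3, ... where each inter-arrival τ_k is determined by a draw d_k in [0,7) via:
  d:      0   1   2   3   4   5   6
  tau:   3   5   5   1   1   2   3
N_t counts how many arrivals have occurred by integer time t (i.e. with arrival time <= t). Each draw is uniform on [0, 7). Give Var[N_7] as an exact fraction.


Inter-arrival values over d=0..6: [3, 5, 5, 1, 1, 2, 3]
Each d has probability 1/7, so the pmf of τ is: f(1) = 2/7, f(2) = 1/7, f(3) = 2/7, f(5) = 2/7
Let p_n(j) = P(N_n = j), with p_0 = [1]. Condition on τ_1: p_n(0) = P(τ > n), and for j >= 1, p_n(j) = Σ_{k<=n} f(k)·p_{n−k}(j−1)
p_1 = [5/7, 2/7]  (j = 0..1)
p_2 = [4/7, 17/49, 4/49]  (j = 0..2)
p_3 = [2/7, 27/49, 48/343, 8/343]  (j = 0..3)
p_4 = [2/7, 18/49, 99/343, 124/2401, 16/2401]  (j = 0..4)
p_5 = [0, 4/7, 97/343, 302/2401, 304/16807, 32/16807]  (j = 0..5)
p_6 = [0, 16/49, 156/343, 389/2401, 120/2401, 720/117649, 64/117649]  (j = 0..6)
p_7 = [0, 12/49, 130/343, 663/2401, 1328/16807, 2208/117649, 1664/823543, 128/823543]  (j = 0..7)
E[N_7] = Σ j·p_7(j) = 1856619/823543;  E[N_7²] = Σ j²·p_7(j) = 4990613/823543
Var[N_7] = 4990613/823543 − (1856619/823543)² = 662950290698/678223072849

662950290698/678223072849


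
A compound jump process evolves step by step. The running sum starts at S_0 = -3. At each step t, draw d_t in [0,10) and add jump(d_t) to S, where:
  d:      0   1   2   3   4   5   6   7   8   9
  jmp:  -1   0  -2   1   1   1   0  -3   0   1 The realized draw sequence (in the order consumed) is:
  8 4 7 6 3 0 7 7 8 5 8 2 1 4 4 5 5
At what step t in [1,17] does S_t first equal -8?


t=0: S=-3, d=8, jump=0, S_1=-3
t=1: S=-3, d=4, jump=1, S_2=-2
t=2: S=-2, d=7, jump=-3, S_3=-5
t=3: S=-5, d=6, jump=0, S_4=-5
t=4: S=-5, d=3, jump=1, S_5=-4
t=5: S=-4, d=0, jump=-1, S_6=-5
t=6: S=-5, d=7, jump=-3, S_7=-8
t=7: S=-8, d=7, jump=-3, S_8=-11
t=8: S=-11, d=8, jump=0, S_9=-11
t=9: S=-11, d=5, jump=1, S_10=-10
t=10: S=-10, d=8, jump=0, S_11=-10
t=11: S=-10, d=2, jump=-2, S_12=-12
t=12: S=-12, d=1, jump=0, S_13=-12
t=13: S=-12, d=4, jump=1, S_14=-11
t=14: S=-11, d=4, jump=1, S_15=-10
t=15: S=-10, d=5, jump=1, S_16=-9
t=16: S=-9, d=5, jump=1, S_17=-8

7


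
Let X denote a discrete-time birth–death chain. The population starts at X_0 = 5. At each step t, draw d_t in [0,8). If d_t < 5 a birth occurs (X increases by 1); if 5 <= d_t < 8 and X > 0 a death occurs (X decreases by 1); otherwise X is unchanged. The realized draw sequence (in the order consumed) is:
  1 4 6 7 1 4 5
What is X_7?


t=0: X=5, d=1 → birth, X_1=6
t=1: X=6, d=4 → birth, X_2=7
t=2: X=7, d=6 → death, X_3=6
t=3: X=6, d=7 → death, X_4=5
t=4: X=5, d=1 → birth, X_5=6
t=5: X=6, d=4 → birth, X_6=7
t=6: X=7, d=5 → death, X_7=6

6


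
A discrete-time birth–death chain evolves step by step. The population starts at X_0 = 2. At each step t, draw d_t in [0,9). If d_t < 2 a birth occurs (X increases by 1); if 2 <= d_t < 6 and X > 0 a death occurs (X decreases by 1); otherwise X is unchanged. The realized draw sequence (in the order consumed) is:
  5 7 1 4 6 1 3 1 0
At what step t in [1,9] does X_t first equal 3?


9

t=0: X=2, d=5 → death, X_1=1
t=1: X=1, d=7 → hold, X_2=1
t=2: X=1, d=1 → birth, X_3=2
t=3: X=2, d=4 → death, X_4=1
t=4: X=1, d=6 → hold, X_5=1
t=5: X=1, d=1 → birth, X_6=2
t=6: X=2, d=3 → death, X_7=1
t=7: X=1, d=1 → birth, X_8=2
t=8: X=2, d=0 → birth, X_9=3


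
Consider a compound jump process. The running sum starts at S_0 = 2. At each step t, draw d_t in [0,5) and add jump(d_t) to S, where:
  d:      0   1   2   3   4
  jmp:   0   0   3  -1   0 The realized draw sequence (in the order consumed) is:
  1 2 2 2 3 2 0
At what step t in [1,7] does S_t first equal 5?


2

t=0: S=2, d=1, jump=0, S_1=2
t=1: S=2, d=2, jump=3, S_2=5
t=2: S=5, d=2, jump=3, S_3=8
t=3: S=8, d=2, jump=3, S_4=11
t=4: S=11, d=3, jump=-1, S_5=10
t=5: S=10, d=2, jump=3, S_6=13
t=6: S=13, d=0, jump=0, S_7=13


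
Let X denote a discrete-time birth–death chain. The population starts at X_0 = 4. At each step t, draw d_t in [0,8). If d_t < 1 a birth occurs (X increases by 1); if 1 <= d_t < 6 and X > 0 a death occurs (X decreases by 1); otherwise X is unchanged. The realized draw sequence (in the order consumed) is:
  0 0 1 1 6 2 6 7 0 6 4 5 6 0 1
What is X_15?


t=0: X=4, d=0 → birth, X_1=5
t=1: X=5, d=0 → birth, X_2=6
t=2: X=6, d=1 → death, X_3=5
t=3: X=5, d=1 → death, X_4=4
t=4: X=4, d=6 → hold, X_5=4
t=5: X=4, d=2 → death, X_6=3
t=6: X=3, d=6 → hold, X_7=3
t=7: X=3, d=7 → hold, X_8=3
t=8: X=3, d=0 → birth, X_9=4
t=9: X=4, d=6 → hold, X_10=4
t=10: X=4, d=4 → death, X_11=3
t=11: X=3, d=5 → death, X_12=2
t=12: X=2, d=6 → hold, X_13=2
t=13: X=2, d=0 → birth, X_14=3
t=14: X=3, d=1 → death, X_15=2

2


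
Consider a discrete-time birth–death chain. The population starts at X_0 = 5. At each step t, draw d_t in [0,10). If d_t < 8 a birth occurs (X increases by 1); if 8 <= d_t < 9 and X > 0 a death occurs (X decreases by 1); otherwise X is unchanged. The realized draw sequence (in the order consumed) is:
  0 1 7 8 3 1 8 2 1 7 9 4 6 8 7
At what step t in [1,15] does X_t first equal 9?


6

t=0: X=5, d=0 → birth, X_1=6
t=1: X=6, d=1 → birth, X_2=7
t=2: X=7, d=7 → birth, X_3=8
t=3: X=8, d=8 → death, X_4=7
t=4: X=7, d=3 → birth, X_5=8
t=5: X=8, d=1 → birth, X_6=9
t=6: X=9, d=8 → death, X_7=8
t=7: X=8, d=2 → birth, X_8=9
t=8: X=9, d=1 → birth, X_9=10
t=9: X=10, d=7 → birth, X_10=11
t=10: X=11, d=9 → hold, X_11=11
t=11: X=11, d=4 → birth, X_12=12
t=12: X=12, d=6 → birth, X_13=13
t=13: X=13, d=8 → death, X_14=12
t=14: X=12, d=7 → birth, X_15=13


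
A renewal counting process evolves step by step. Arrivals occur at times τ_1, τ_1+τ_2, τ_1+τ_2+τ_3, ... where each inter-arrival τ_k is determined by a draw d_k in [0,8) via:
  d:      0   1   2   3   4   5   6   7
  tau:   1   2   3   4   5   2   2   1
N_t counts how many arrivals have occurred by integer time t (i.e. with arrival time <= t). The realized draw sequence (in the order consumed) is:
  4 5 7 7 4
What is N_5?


draw d_1=4: τ_1=5, arrival time A_1=5
draw d_2=5: τ_2=2, arrival time A_2=7
draw d_3=7: τ_3=1, arrival time A_3=8
draw d_4=7: τ_4=1, arrival time A_4=9
draw d_5=4: τ_5=5, arrival time A_5=14
N_t over t=0..5: 0:0 1:0 2:0 3:0 4:0 5:1

1


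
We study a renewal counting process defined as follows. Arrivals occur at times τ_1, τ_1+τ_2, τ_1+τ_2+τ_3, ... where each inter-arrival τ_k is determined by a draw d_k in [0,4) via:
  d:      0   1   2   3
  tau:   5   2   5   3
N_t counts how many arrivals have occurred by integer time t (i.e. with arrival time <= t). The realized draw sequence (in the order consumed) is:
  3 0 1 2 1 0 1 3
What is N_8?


draw d_1=3: τ_1=3, arrival time A_1=3
draw d_2=0: τ_2=5, arrival time A_2=8
draw d_3=1: τ_3=2, arrival time A_3=10
draw d_4=2: τ_4=5, arrival time A_4=15
draw d_5=1: τ_5=2, arrival time A_5=17
draw d_6=0: τ_6=5, arrival time A_6=22
draw d_7=1: τ_7=2, arrival time A_7=24
draw d_8=3: τ_8=3, arrival time A_8=27
N_t over t=0..8: 0:0 1:0 2:0 3:1 4:1 5:1 6:1 7:1 8:2

2


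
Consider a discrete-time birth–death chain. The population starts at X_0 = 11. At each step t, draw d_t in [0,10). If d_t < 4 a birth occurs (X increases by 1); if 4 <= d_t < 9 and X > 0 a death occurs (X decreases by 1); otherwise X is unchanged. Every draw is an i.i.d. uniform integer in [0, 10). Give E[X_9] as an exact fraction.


101/10

X can drop by at most 1 per step and X_0 = 11 > T = 9, so X_t >= 11 − t >= 2 > 0 for every t <= 9: the floor at 0 (the 'and X > 0' condition) never binds. Hence X_9 = X_0 + Σ_{t<9} Y_t with i.i.d. increments Y_t = y(d_t) ∈ {+1, −1, 0}.
Outcome values over d=0..9: [1, 1, 1, 1, -1, -1, -1, -1, -1, 0]
Σy = -1, Σy² = 9, M = 10
μ = -1/10 = -1/10,  σ² = 9/10 − (-1/10)² = 89/100
E[X_9] = 11 + 9·(-1/10) = 101/10


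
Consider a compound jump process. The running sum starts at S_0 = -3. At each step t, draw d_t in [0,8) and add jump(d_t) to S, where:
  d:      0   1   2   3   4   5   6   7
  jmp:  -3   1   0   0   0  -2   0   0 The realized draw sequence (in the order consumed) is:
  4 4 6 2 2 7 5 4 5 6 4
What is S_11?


t=0: S=-3, d=4, jump=0, S_1=-3
t=1: S=-3, d=4, jump=0, S_2=-3
t=2: S=-3, d=6, jump=0, S_3=-3
t=3: S=-3, d=2, jump=0, S_4=-3
t=4: S=-3, d=2, jump=0, S_5=-3
t=5: S=-3, d=7, jump=0, S_6=-3
t=6: S=-3, d=5, jump=-2, S_7=-5
t=7: S=-5, d=4, jump=0, S_8=-5
t=8: S=-5, d=5, jump=-2, S_9=-7
t=9: S=-7, d=6, jump=0, S_10=-7
t=10: S=-7, d=4, jump=0, S_11=-7

-7


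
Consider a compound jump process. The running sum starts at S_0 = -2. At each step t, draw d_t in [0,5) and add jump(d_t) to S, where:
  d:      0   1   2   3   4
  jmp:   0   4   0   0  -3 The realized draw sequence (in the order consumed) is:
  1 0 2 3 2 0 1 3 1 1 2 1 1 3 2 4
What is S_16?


t=0: S=-2, d=1, jump=4, S_1=2
t=1: S=2, d=0, jump=0, S_2=2
t=2: S=2, d=2, jump=0, S_3=2
t=3: S=2, d=3, jump=0, S_4=2
t=4: S=2, d=2, jump=0, S_5=2
t=5: S=2, d=0, jump=0, S_6=2
t=6: S=2, d=1, jump=4, S_7=6
t=7: S=6, d=3, jump=0, S_8=6
t=8: S=6, d=1, jump=4, S_9=10
t=9: S=10, d=1, jump=4, S_10=14
t=10: S=14, d=2, jump=0, S_11=14
t=11: S=14, d=1, jump=4, S_12=18
t=12: S=18, d=1, jump=4, S_13=22
t=13: S=22, d=3, jump=0, S_14=22
t=14: S=22, d=2, jump=0, S_15=22
t=15: S=22, d=4, jump=-3, S_16=19

19


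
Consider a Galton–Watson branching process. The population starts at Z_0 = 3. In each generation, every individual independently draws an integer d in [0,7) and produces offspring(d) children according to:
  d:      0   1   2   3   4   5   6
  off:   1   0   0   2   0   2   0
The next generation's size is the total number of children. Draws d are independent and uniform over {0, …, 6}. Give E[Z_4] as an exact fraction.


1875/2401

Outcome values over d=0..6: [1, 0, 0, 2, 0, 2, 0]
Σy = 5, Σy² = 9, M = 7
μ = 5/7 = 5/7,  σ² = 9/7 − (5/7)² = 38/49
E[Z_0] = 3
E[Z_1] = 5/7·E[Z_0] = 15/7
E[Z_2] = 5/7·E[Z_1] = 75/49
E[Z_3] = 5/7·E[Z_2] = 375/343
E[Z_4] = 5/7·E[Z_3] = 1875/2401


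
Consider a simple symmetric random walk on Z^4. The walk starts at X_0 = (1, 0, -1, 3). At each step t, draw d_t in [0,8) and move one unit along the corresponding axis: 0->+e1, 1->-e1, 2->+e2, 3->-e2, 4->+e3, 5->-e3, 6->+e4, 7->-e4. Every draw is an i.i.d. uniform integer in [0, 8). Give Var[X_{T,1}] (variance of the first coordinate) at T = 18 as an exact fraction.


Outcome values over d=0..7: [1, -1, 0, 0, 0, 0, 0, 0]
Σy = 0, Σy² = 2, M = 8
μ = 0/8 = 0,  σ² = 2/8 − (0)² = 1/4
Independent increments: Var[X_18] = 18·σ² = 18·(1/4) = 9/2

9/2


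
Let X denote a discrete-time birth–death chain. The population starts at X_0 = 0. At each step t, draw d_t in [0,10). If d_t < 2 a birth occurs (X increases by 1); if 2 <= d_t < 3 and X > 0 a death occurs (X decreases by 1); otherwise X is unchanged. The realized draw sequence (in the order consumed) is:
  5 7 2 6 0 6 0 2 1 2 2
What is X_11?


t=0: X=0, d=5 → hold, X_1=0
t=1: X=0, d=7 → hold, X_2=0
t=2: X=0, d=2 → hold, X_3=0
t=3: X=0, d=6 → hold, X_4=0
t=4: X=0, d=0 → birth, X_5=1
t=5: X=1, d=6 → hold, X_6=1
t=6: X=1, d=0 → birth, X_7=2
t=7: X=2, d=2 → death, X_8=1
t=8: X=1, d=1 → birth, X_9=2
t=9: X=2, d=2 → death, X_10=1
t=10: X=1, d=2 → death, X_11=0

0


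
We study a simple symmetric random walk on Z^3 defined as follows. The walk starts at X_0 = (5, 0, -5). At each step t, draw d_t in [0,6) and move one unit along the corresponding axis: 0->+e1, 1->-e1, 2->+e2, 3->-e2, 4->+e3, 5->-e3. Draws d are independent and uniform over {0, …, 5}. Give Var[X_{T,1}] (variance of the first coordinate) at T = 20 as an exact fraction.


20/3

Outcome values over d=0..5: [1, -1, 0, 0, 0, 0]
Σy = 0, Σy² = 2, M = 6
μ = 0/6 = 0,  σ² = 2/6 − (0)² = 1/3
Independent increments: Var[X_20] = 20·σ² = 20·(1/3) = 20/3


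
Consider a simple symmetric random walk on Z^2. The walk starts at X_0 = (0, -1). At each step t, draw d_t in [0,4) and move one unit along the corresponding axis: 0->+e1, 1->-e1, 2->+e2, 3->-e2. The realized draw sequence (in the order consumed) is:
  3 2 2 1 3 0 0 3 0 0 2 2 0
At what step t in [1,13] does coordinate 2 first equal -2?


1

t=0: X=(0, -1), d=3 → -e2, X_1=(0, -2)
t=1: X=(0, -2), d=2 → +e2, X_2=(0, -1)
t=2: X=(0, -1), d=2 → +e2, X_3=(0, 0)
t=3: X=(0, 0), d=1 → -e1, X_4=(-1, 0)
t=4: X=(-1, 0), d=3 → -e2, X_5=(-1, -1)
t=5: X=(-1, -1), d=0 → +e1, X_6=(0, -1)
t=6: X=(0, -1), d=0 → +e1, X_7=(1, -1)
t=7: X=(1, -1), d=3 → -e2, X_8=(1, -2)
t=8: X=(1, -2), d=0 → +e1, X_9=(2, -2)
t=9: X=(2, -2), d=0 → +e1, X_10=(3, -2)
t=10: X=(3, -2), d=2 → +e2, X_11=(3, -1)
t=11: X=(3, -1), d=2 → +e2, X_12=(3, 0)
t=12: X=(3, 0), d=0 → +e1, X_13=(4, 0)


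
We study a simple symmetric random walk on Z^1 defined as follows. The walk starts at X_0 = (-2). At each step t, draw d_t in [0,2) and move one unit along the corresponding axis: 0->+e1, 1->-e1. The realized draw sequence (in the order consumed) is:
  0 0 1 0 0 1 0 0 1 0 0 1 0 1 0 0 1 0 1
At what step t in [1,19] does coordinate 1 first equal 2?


8

t=0: X=(-2), d=0 → +e1, X_1=(-1)
t=1: X=(-1), d=0 → +e1, X_2=(0)
t=2: X=(0), d=1 → -e1, X_3=(-1)
t=3: X=(-1), d=0 → +e1, X_4=(0)
t=4: X=(0), d=0 → +e1, X_5=(1)
t=5: X=(1), d=1 → -e1, X_6=(0)
t=6: X=(0), d=0 → +e1, X_7=(1)
t=7: X=(1), d=0 → +e1, X_8=(2)
t=8: X=(2), d=1 → -e1, X_9=(1)
t=9: X=(1), d=0 → +e1, X_10=(2)
t=10: X=(2), d=0 → +e1, X_11=(3)
t=11: X=(3), d=1 → -e1, X_12=(2)
t=12: X=(2), d=0 → +e1, X_13=(3)
t=13: X=(3), d=1 → -e1, X_14=(2)
t=14: X=(2), d=0 → +e1, X_15=(3)
t=15: X=(3), d=0 → +e1, X_16=(4)
t=16: X=(4), d=1 → -e1, X_17=(3)
t=17: X=(3), d=0 → +e1, X_18=(4)
t=18: X=(4), d=1 → -e1, X_19=(3)


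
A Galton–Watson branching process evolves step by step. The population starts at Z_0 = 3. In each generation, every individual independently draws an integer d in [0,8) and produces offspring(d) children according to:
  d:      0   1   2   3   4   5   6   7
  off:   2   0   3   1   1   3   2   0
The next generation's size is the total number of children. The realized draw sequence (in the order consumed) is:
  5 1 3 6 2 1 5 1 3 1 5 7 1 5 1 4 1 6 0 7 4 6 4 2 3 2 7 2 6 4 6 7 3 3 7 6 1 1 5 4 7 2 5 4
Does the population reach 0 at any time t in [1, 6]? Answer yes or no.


no

gen 0: Z_0=3, draws=[5, 1, 3], offspring=[3, 0, 1], Z_1=4
gen 1: Z_1=4, draws=[6, 2, 1, 5], offspring=[2, 3, 0, 3], Z_2=8
gen 2: Z_2=8, draws=[1, 3, 1, 5, 7, 1, 5, 1], offspring=[0, 1, 0, 3, 0, 0, 3, 0], Z_3=7
gen 3: Z_3=7, draws=[4, 1, 6, 0, 7, 4, 6], offspring=[1, 0, 2, 2, 0, 1, 2], Z_4=8
gen 4: Z_4=8, draws=[4, 2, 3, 2, 7, 2, 6, 4], offspring=[1, 3, 1, 3, 0, 3, 2, 1], Z_5=14
gen 5: Z_5=14, draws=[6, 7, 3, 3, 7, 6, 1, 1, 5, 4, 7, 2, 5, 4], offspring=[2, 0, 1, 1, 0, 2, 0, 0, 3, 1, 0, 3, 3, 1], Z_6=17


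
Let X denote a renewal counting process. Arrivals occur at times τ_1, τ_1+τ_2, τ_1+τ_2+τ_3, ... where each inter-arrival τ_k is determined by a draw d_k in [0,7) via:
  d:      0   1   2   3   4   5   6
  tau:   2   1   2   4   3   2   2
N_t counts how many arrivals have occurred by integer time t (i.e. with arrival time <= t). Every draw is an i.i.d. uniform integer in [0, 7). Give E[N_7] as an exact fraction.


2337574/823543

Inter-arrival values over d=0..6: [2, 1, 2, 4, 3, 2, 2]
Each d has probability 1/7, so the pmf of τ is: f(1) = 1/7, f(2) = 4/7, f(3) = 1/7, f(4) = 1/7
Renewal equation for m(n) = E[N_n]: condition on τ_1 = k (if k <= n, one arrival plus a fresh copy on the remaining n−k steps): m(n) = F(n) + Σ_{k<=n} f(k)·m(n−k), where F(n) = P(τ <= n) and m(0) = 0
m(1) = F(1) = 1/7
m(2) = F(2) + f(1)·m(1) = 5/7 + 1/7·1/7 = 36/49
m(3) = F(3) + f(1)·m(2) + f(2)·m(1) = 6/7 + 1/7·36/49 + 4/7·1/7 = 358/343
m(4) = F(4) + f(1)·m(3) + f(2)·m(2) + f(3)·m(1) = 1 + 1/7·358/343 + 4/7·36/49 + 1/7·1/7 = 3816/2401
m(5) = F(5) + f(1)·m(4) + f(2)·m(3) + f(3)·m(2) + f(4)·m(1) = 1 + 1/7·3816/2401 + 4/7·358/343 + 1/7·36/49 + 1/7·1/7 = 32754/16807
m(6) = F(6) + f(1)·m(5) + f(2)·m(4) + f(3)·m(3) + f(4)·m(2) = 1 + 1/7·32754/16807 + 4/7·3816/2401 + 1/7·358/343 + 1/7·36/49 = 287141/117649
m(7) = F(7) + f(1)·m(6) + f(2)·m(5) + f(3)·m(4) + f(4)·m(3) = 1 + 1/7·287141/117649 + 4/7·32754/16807 + 1/7·3816/2401 + 1/7·358/343 = 2337574/823543
E[N_7] = m(7) = 2337574/823543


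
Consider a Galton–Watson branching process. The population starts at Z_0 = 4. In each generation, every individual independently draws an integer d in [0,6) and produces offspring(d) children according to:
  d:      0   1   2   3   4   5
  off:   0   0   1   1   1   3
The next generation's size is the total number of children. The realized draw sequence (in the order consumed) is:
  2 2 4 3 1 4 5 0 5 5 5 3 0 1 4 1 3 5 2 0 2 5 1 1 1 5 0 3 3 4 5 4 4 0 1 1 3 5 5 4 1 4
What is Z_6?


gen 0: Z_0=4, draws=[2, 2, 4, 3], offspring=[1, 1, 1, 1], Z_1=4
gen 1: Z_1=4, draws=[1, 4, 5, 0], offspring=[0, 1, 3, 0], Z_2=4
gen 2: Z_2=4, draws=[5, 5, 5, 3], offspring=[3, 3, 3, 1], Z_3=10
gen 3: Z_3=10, draws=[0, 1, 4, 1, 3, 5, 2, 0, 2, 5], offspring=[0, 0, 1, 0, 1, 3, 1, 0, 1, 3], Z_4=10
gen 4: Z_4=10, draws=[1, 1, 1, 5, 0, 3, 3, 4, 5, 4], offspring=[0, 0, 0, 3, 0, 1, 1, 1, 3, 1], Z_5=10
gen 5: Z_5=10, draws=[4, 0, 1, 1, 3, 5, 5, 4, 1, 4], offspring=[1, 0, 0, 0, 1, 3, 3, 1, 0, 1], Z_6=10

10


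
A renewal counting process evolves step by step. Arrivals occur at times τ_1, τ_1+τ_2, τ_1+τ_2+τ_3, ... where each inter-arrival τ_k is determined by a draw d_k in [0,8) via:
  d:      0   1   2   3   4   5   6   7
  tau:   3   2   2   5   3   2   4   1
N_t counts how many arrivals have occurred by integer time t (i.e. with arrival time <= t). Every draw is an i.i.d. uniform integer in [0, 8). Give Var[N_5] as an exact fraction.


Inter-arrival values over d=0..7: [3, 2, 2, 5, 3, 2, 4, 1]
Each d has probability 1/8, so the pmf of τ is: f(1) = 1/8, f(2) = 3/8, f(3) = 1/4, f(4) = 1/8, f(5) = 1/8
Let p_n(j) = P(N_n = j), with p_0 = [1]. Condition on τ_1: p_n(0) = P(τ > n), and for j >= 1, p_n(j) = Σ_{k<=n} f(k)·p_{n−k}(j−1)
p_1 = [7/8, 1/8]  (j = 0..1)
p_2 = [1/2, 31/64, 1/64]  (j = 0..2)
p_3 = [1/4, 41/64, 55/512, 1/512]  (j = 0..3)
p_4 = [1/8, 9/16, 75/256, 79/4096, 1/4096]  (j = 0..4)
p_5 = [0, 15/32, 229/512, 331/4096, 103/32768, 1/32768]  (j = 0..5)
E[N_5] = Σ j·p_5(j) = 53033/32768;  E[N_5²] = Σ j²·p_5(j) = 99489/32768
Var[N_5] = 99489/32768 − (53033/32768)² = 447556463/1073741824

447556463/1073741824


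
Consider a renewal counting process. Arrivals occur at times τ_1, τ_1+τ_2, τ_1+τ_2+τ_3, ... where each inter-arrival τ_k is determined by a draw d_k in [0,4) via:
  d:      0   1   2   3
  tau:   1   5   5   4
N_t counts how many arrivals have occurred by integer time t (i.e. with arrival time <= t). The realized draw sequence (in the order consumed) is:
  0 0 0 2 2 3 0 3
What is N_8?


draw d_1=0: τ_1=1, arrival time A_1=1
draw d_2=0: τ_2=1, arrival time A_2=2
draw d_3=0: τ_3=1, arrival time A_3=3
draw d_4=2: τ_4=5, arrival time A_4=8
draw d_5=2: τ_5=5, arrival time A_5=13
draw d_6=3: τ_6=4, arrival time A_6=17
draw d_7=0: τ_7=1, arrival time A_7=18
draw d_8=3: τ_8=4, arrival time A_8=22
N_t over t=0..8: 0:0 1:1 2:2 3:3 4:3 5:3 6:3 7:3 8:4

4


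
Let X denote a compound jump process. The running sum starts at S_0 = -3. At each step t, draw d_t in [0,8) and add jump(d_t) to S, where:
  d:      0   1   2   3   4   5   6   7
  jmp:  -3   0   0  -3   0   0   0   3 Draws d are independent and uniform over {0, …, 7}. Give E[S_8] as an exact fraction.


Outcome values over d=0..7: [-3, 0, 0, -3, 0, 0, 0, 3]
Σy = -3, Σy² = 27, M = 8
μ = -3/8 = -3/8,  σ² = 27/8 − (-3/8)² = 207/64
E[S_8] = -3 + 8·(-3/8) = -6

-6


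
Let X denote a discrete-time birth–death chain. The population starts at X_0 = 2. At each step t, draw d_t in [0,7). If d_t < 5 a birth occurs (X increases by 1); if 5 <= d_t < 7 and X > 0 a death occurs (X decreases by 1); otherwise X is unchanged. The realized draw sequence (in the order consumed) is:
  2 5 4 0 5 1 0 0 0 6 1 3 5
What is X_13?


t=0: X=2, d=2 → birth, X_1=3
t=1: X=3, d=5 → death, X_2=2
t=2: X=2, d=4 → birth, X_3=3
t=3: X=3, d=0 → birth, X_4=4
t=4: X=4, d=5 → death, X_5=3
t=5: X=3, d=1 → birth, X_6=4
t=6: X=4, d=0 → birth, X_7=5
t=7: X=5, d=0 → birth, X_8=6
t=8: X=6, d=0 → birth, X_9=7
t=9: X=7, d=6 → death, X_10=6
t=10: X=6, d=1 → birth, X_11=7
t=11: X=7, d=3 → birth, X_12=8
t=12: X=8, d=5 → death, X_13=7

7


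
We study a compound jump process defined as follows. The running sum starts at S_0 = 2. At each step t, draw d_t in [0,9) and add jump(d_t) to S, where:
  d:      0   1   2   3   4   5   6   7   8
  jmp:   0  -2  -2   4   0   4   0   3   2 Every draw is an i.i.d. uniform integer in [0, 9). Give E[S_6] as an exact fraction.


8

Outcome values over d=0..8: [0, -2, -2, 4, 0, 4, 0, 3, 2]
Σy = 9, Σy² = 53, M = 9
μ = 9/9 = 1,  σ² = 53/9 − (1)² = 44/9
E[S_6] = 2 + 6·(1) = 8


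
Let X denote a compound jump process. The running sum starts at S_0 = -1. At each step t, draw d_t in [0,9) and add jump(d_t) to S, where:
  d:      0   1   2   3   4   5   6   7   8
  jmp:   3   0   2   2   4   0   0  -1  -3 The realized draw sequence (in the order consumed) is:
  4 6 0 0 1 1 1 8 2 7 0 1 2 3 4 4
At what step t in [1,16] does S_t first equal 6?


t=0: S=-1, d=4, jump=4, S_1=3
t=1: S=3, d=6, jump=0, S_2=3
t=2: S=3, d=0, jump=3, S_3=6
t=3: S=6, d=0, jump=3, S_4=9
t=4: S=9, d=1, jump=0, S_5=9
t=5: S=9, d=1, jump=0, S_6=9
t=6: S=9, d=1, jump=0, S_7=9
t=7: S=9, d=8, jump=-3, S_8=6
t=8: S=6, d=2, jump=2, S_9=8
t=9: S=8, d=7, jump=-1, S_10=7
t=10: S=7, d=0, jump=3, S_11=10
t=11: S=10, d=1, jump=0, S_12=10
t=12: S=10, d=2, jump=2, S_13=12
t=13: S=12, d=3, jump=2, S_14=14
t=14: S=14, d=4, jump=4, S_15=18
t=15: S=18, d=4, jump=4, S_16=22

3


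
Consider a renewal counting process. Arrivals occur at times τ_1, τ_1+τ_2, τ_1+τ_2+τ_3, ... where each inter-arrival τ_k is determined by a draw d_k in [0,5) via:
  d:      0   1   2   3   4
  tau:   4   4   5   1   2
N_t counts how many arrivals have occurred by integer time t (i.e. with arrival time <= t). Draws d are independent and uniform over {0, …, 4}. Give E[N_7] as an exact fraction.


Inter-arrival values over d=0..4: [4, 4, 5, 1, 2]
Each d has probability 1/5, so the pmf of τ is: f(1) = 1/5, f(2) = 1/5, f(4) = 2/5, f(5) = 1/5
Renewal equation for m(n) = E[N_n]: condition on τ_1 = k (if k <= n, one arrival plus a fresh copy on the remaining n−k steps): m(n) = F(n) + Σ_{k<=n} f(k)·m(n−k), where F(n) = P(τ <= n) and m(0) = 0
m(1) = F(1) = 1/5
m(2) = F(2) + f(1)·m(1) = 2/5 + 1/5·1/5 = 11/25
m(3) = F(3) + f(1)·m(2) + f(2)·m(1) = 2/5 + 1/5·11/25 + 1/5·1/5 = 66/125
m(4) = F(4) + f(1)·m(3) + f(2)·m(2) = 4/5 + 1/5·66/125 + 1/5·11/25 = 621/625
m(5) = F(5) + f(1)·m(4) + f(2)·m(3) + f(4)·m(1) = 1 + 1/5·621/625 + 1/5·66/125 + 2/5·1/5 = 4326/3125
m(6) = F(6) + f(1)·m(5) + f(2)·m(4) + f(4)·m(2) + f(5)·m(1) = 1 + 1/5·4326/3125 + 1/5·621/625 + 2/5·11/25 + 1/5·1/5 = 26431/15625
m(7) = F(7) + f(1)·m(6) + f(2)·m(5) + f(4)·m(3) + f(5)·m(2) = 1 + 1/5·26431/15625 + 1/5·4326/3125 + 2/5·66/125 + 1/5·11/25 = 149561/78125
E[N_7] = m(7) = 149561/78125

149561/78125


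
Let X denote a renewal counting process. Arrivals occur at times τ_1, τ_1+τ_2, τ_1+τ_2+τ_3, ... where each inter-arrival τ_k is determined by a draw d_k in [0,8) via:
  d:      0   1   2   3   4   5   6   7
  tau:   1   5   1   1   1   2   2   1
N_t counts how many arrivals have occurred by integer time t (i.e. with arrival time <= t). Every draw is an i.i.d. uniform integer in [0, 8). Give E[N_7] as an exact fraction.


8517909/2097152

Inter-arrival values over d=0..7: [1, 5, 1, 1, 1, 2, 2, 1]
Each d has probability 1/8, so the pmf of τ is: f(1) = 5/8, f(2) = 1/4, f(5) = 1/8
Renewal equation for m(n) = E[N_n]: condition on τ_1 = k (if k <= n, one arrival plus a fresh copy on the remaining n−k steps): m(n) = F(n) + Σ_{k<=n} f(k)·m(n−k), where F(n) = P(τ <= n) and m(0) = 0
m(1) = F(1) = 5/8
m(2) = F(2) + f(1)·m(1) = 7/8 + 5/8·5/8 = 81/64
m(3) = F(3) + f(1)·m(2) + f(2)·m(1) = 7/8 + 5/8·81/64 + 1/4·5/8 = 933/512
m(4) = F(4) + f(1)·m(3) + f(2)·m(2) = 7/8 + 5/8·933/512 + 1/4·81/64 = 9545/4096
m(5) = F(5) + f(1)·m(4) + f(2)·m(3) = 1 + 5/8·9545/4096 + 1/4·933/512 = 95421/32768
m(6) = F(6) + f(1)·m(5) + f(2)·m(4) + f(5)·m(1) = 1 + 5/8·95421/32768 + 1/4·9545/4096 + 1/8·5/8 = 912449/262144
m(7) = F(7) + f(1)·m(6) + f(2)·m(5) + f(5)·m(2) = 1 + 5/8·912449/262144 + 1/4·95421/32768 + 1/8·81/64 = 8517909/2097152
E[N_7] = m(7) = 8517909/2097152


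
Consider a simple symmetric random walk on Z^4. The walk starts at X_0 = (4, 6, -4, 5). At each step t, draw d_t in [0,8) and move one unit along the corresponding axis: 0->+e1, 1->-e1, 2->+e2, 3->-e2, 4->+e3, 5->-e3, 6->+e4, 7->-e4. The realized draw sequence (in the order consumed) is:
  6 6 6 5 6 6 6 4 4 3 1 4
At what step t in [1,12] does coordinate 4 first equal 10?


t=0: X=(4, 6, -4, 5), d=6 → +e4, X_1=(4, 6, -4, 6)
t=1: X=(4, 6, -4, 6), d=6 → +e4, X_2=(4, 6, -4, 7)
t=2: X=(4, 6, -4, 7), d=6 → +e4, X_3=(4, 6, -4, 8)
t=3: X=(4, 6, -4, 8), d=5 → -e3, X_4=(4, 6, -5, 8)
t=4: X=(4, 6, -5, 8), d=6 → +e4, X_5=(4, 6, -5, 9)
t=5: X=(4, 6, -5, 9), d=6 → +e4, X_6=(4, 6, -5, 10)
t=6: X=(4, 6, -5, 10), d=6 → +e4, X_7=(4, 6, -5, 11)
t=7: X=(4, 6, -5, 11), d=4 → +e3, X_8=(4, 6, -4, 11)
t=8: X=(4, 6, -4, 11), d=4 → +e3, X_9=(4, 6, -3, 11)
t=9: X=(4, 6, -3, 11), d=3 → -e2, X_10=(4, 5, -3, 11)
t=10: X=(4, 5, -3, 11), d=1 → -e1, X_11=(3, 5, -3, 11)
t=11: X=(3, 5, -3, 11), d=4 → +e3, X_12=(3, 5, -2, 11)

6


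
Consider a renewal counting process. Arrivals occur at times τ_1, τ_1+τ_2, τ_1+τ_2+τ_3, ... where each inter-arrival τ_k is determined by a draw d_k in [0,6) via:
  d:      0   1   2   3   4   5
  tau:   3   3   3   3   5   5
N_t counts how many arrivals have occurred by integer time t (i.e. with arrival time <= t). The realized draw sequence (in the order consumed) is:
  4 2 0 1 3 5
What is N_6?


draw d_1=4: τ_1=5, arrival time A_1=5
draw d_2=2: τ_2=3, arrival time A_2=8
draw d_3=0: τ_3=3, arrival time A_3=11
draw d_4=1: τ_4=3, arrival time A_4=14
draw d_5=3: τ_5=3, arrival time A_5=17
draw d_6=5: τ_6=5, arrival time A_6=22
N_t over t=0..6: 0:0 1:0 2:0 3:0 4:0 5:1 6:1

1


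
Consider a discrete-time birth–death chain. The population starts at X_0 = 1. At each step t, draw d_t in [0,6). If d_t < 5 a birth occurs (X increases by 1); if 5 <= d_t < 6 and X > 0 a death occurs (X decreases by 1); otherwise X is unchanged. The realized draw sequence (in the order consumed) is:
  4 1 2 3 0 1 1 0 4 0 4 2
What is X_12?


t=0: X=1, d=4 → birth, X_1=2
t=1: X=2, d=1 → birth, X_2=3
t=2: X=3, d=2 → birth, X_3=4
t=3: X=4, d=3 → birth, X_4=5
t=4: X=5, d=0 → birth, X_5=6
t=5: X=6, d=1 → birth, X_6=7
t=6: X=7, d=1 → birth, X_7=8
t=7: X=8, d=0 → birth, X_8=9
t=8: X=9, d=4 → birth, X_9=10
t=9: X=10, d=0 → birth, X_10=11
t=10: X=11, d=4 → birth, X_11=12
t=11: X=12, d=2 → birth, X_12=13

13
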